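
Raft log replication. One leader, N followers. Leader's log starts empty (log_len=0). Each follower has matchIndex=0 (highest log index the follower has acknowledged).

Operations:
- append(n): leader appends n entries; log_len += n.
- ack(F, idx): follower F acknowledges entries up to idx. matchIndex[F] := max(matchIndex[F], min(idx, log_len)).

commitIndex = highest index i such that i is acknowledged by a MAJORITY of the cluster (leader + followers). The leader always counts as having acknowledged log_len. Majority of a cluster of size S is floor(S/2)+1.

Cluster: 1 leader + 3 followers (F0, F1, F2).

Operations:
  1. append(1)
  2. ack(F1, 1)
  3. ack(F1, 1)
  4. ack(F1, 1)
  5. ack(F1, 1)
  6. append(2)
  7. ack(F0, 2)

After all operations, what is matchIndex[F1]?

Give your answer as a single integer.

Op 1: append 1 -> log_len=1
Op 2: F1 acks idx 1 -> match: F0=0 F1=1 F2=0; commitIndex=0
Op 3: F1 acks idx 1 -> match: F0=0 F1=1 F2=0; commitIndex=0
Op 4: F1 acks idx 1 -> match: F0=0 F1=1 F2=0; commitIndex=0
Op 5: F1 acks idx 1 -> match: F0=0 F1=1 F2=0; commitIndex=0
Op 6: append 2 -> log_len=3
Op 7: F0 acks idx 2 -> match: F0=2 F1=1 F2=0; commitIndex=1

Answer: 1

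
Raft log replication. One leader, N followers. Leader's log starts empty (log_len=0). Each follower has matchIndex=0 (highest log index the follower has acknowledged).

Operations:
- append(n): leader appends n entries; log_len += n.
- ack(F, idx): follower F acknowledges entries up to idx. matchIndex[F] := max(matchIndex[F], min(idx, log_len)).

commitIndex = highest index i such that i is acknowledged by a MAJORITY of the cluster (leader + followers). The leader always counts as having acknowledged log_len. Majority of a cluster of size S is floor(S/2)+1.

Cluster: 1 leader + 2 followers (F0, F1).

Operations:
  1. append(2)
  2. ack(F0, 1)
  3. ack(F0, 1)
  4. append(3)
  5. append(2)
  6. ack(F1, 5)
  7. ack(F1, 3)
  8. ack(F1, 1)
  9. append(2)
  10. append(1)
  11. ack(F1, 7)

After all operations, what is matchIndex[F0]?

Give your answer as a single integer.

Op 1: append 2 -> log_len=2
Op 2: F0 acks idx 1 -> match: F0=1 F1=0; commitIndex=1
Op 3: F0 acks idx 1 -> match: F0=1 F1=0; commitIndex=1
Op 4: append 3 -> log_len=5
Op 5: append 2 -> log_len=7
Op 6: F1 acks idx 5 -> match: F0=1 F1=5; commitIndex=5
Op 7: F1 acks idx 3 -> match: F0=1 F1=5; commitIndex=5
Op 8: F1 acks idx 1 -> match: F0=1 F1=5; commitIndex=5
Op 9: append 2 -> log_len=9
Op 10: append 1 -> log_len=10
Op 11: F1 acks idx 7 -> match: F0=1 F1=7; commitIndex=7

Answer: 1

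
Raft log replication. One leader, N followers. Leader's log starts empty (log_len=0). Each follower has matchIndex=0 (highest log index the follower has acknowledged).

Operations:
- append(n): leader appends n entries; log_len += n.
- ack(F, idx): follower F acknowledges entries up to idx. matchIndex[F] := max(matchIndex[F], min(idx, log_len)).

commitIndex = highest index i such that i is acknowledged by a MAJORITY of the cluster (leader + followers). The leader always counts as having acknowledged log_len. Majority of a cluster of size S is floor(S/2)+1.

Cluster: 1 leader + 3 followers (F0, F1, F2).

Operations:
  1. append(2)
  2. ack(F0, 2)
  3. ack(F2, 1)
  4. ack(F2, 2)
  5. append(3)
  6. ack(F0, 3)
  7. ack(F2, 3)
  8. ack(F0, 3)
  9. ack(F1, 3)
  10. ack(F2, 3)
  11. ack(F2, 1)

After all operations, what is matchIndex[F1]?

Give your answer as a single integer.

Answer: 3

Derivation:
Op 1: append 2 -> log_len=2
Op 2: F0 acks idx 2 -> match: F0=2 F1=0 F2=0; commitIndex=0
Op 3: F2 acks idx 1 -> match: F0=2 F1=0 F2=1; commitIndex=1
Op 4: F2 acks idx 2 -> match: F0=2 F1=0 F2=2; commitIndex=2
Op 5: append 3 -> log_len=5
Op 6: F0 acks idx 3 -> match: F0=3 F1=0 F2=2; commitIndex=2
Op 7: F2 acks idx 3 -> match: F0=3 F1=0 F2=3; commitIndex=3
Op 8: F0 acks idx 3 -> match: F0=3 F1=0 F2=3; commitIndex=3
Op 9: F1 acks idx 3 -> match: F0=3 F1=3 F2=3; commitIndex=3
Op 10: F2 acks idx 3 -> match: F0=3 F1=3 F2=3; commitIndex=3
Op 11: F2 acks idx 1 -> match: F0=3 F1=3 F2=3; commitIndex=3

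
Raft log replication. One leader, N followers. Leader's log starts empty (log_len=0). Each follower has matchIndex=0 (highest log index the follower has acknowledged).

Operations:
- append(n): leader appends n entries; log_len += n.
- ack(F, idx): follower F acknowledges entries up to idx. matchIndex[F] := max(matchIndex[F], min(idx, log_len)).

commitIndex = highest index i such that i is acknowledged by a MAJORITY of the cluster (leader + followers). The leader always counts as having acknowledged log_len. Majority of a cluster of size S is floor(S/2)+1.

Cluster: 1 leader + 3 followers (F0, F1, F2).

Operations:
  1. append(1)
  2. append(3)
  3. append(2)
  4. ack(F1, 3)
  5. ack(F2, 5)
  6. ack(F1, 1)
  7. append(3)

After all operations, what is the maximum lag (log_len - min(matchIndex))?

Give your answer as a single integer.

Op 1: append 1 -> log_len=1
Op 2: append 3 -> log_len=4
Op 3: append 2 -> log_len=6
Op 4: F1 acks idx 3 -> match: F0=0 F1=3 F2=0; commitIndex=0
Op 5: F2 acks idx 5 -> match: F0=0 F1=3 F2=5; commitIndex=3
Op 6: F1 acks idx 1 -> match: F0=0 F1=3 F2=5; commitIndex=3
Op 7: append 3 -> log_len=9

Answer: 9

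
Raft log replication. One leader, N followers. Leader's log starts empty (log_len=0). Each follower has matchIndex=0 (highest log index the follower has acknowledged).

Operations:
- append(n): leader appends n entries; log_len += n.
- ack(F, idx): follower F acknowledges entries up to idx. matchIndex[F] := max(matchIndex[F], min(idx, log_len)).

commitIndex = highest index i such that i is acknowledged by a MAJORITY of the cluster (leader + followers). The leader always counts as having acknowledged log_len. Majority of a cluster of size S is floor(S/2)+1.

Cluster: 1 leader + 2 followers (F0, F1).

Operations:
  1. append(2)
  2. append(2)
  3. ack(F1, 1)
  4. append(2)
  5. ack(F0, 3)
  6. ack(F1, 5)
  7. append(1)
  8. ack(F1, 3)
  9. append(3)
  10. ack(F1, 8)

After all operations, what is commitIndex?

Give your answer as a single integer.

Op 1: append 2 -> log_len=2
Op 2: append 2 -> log_len=4
Op 3: F1 acks idx 1 -> match: F0=0 F1=1; commitIndex=1
Op 4: append 2 -> log_len=6
Op 5: F0 acks idx 3 -> match: F0=3 F1=1; commitIndex=3
Op 6: F1 acks idx 5 -> match: F0=3 F1=5; commitIndex=5
Op 7: append 1 -> log_len=7
Op 8: F1 acks idx 3 -> match: F0=3 F1=5; commitIndex=5
Op 9: append 3 -> log_len=10
Op 10: F1 acks idx 8 -> match: F0=3 F1=8; commitIndex=8

Answer: 8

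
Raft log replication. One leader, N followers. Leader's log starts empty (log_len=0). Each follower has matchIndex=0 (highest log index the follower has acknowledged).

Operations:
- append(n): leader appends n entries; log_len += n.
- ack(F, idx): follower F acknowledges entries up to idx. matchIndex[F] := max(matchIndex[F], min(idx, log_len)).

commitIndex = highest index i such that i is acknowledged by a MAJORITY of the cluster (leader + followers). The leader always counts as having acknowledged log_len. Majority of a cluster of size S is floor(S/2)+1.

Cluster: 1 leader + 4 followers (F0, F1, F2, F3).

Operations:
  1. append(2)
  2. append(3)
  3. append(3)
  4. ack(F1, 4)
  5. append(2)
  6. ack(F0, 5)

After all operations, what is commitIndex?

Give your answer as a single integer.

Op 1: append 2 -> log_len=2
Op 2: append 3 -> log_len=5
Op 3: append 3 -> log_len=8
Op 4: F1 acks idx 4 -> match: F0=0 F1=4 F2=0 F3=0; commitIndex=0
Op 5: append 2 -> log_len=10
Op 6: F0 acks idx 5 -> match: F0=5 F1=4 F2=0 F3=0; commitIndex=4

Answer: 4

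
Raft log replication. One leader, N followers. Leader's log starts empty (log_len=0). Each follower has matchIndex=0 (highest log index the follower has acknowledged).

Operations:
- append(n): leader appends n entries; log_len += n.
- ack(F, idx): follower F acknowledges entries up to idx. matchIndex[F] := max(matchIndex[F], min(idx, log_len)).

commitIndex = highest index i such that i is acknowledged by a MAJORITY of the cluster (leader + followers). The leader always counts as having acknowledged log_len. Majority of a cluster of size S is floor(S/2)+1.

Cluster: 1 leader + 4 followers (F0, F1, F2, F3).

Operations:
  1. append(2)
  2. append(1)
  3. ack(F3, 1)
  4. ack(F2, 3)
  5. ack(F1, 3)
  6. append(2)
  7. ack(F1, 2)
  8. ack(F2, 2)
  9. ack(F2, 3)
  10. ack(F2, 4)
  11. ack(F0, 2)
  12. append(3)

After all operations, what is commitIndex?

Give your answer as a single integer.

Op 1: append 2 -> log_len=2
Op 2: append 1 -> log_len=3
Op 3: F3 acks idx 1 -> match: F0=0 F1=0 F2=0 F3=1; commitIndex=0
Op 4: F2 acks idx 3 -> match: F0=0 F1=0 F2=3 F3=1; commitIndex=1
Op 5: F1 acks idx 3 -> match: F0=0 F1=3 F2=3 F3=1; commitIndex=3
Op 6: append 2 -> log_len=5
Op 7: F1 acks idx 2 -> match: F0=0 F1=3 F2=3 F3=1; commitIndex=3
Op 8: F2 acks idx 2 -> match: F0=0 F1=3 F2=3 F3=1; commitIndex=3
Op 9: F2 acks idx 3 -> match: F0=0 F1=3 F2=3 F3=1; commitIndex=3
Op 10: F2 acks idx 4 -> match: F0=0 F1=3 F2=4 F3=1; commitIndex=3
Op 11: F0 acks idx 2 -> match: F0=2 F1=3 F2=4 F3=1; commitIndex=3
Op 12: append 3 -> log_len=8

Answer: 3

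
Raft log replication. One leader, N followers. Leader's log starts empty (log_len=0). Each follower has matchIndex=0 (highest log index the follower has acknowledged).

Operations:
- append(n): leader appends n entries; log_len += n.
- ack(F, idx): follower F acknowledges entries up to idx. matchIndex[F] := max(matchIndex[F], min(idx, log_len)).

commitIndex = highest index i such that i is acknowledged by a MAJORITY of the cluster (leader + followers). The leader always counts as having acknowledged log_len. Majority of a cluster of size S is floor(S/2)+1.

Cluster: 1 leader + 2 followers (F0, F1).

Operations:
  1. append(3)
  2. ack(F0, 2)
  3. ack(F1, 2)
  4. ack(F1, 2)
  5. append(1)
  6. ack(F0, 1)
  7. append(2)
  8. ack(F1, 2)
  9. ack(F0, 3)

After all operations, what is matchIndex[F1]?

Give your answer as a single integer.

Answer: 2

Derivation:
Op 1: append 3 -> log_len=3
Op 2: F0 acks idx 2 -> match: F0=2 F1=0; commitIndex=2
Op 3: F1 acks idx 2 -> match: F0=2 F1=2; commitIndex=2
Op 4: F1 acks idx 2 -> match: F0=2 F1=2; commitIndex=2
Op 5: append 1 -> log_len=4
Op 6: F0 acks idx 1 -> match: F0=2 F1=2; commitIndex=2
Op 7: append 2 -> log_len=6
Op 8: F1 acks idx 2 -> match: F0=2 F1=2; commitIndex=2
Op 9: F0 acks idx 3 -> match: F0=3 F1=2; commitIndex=3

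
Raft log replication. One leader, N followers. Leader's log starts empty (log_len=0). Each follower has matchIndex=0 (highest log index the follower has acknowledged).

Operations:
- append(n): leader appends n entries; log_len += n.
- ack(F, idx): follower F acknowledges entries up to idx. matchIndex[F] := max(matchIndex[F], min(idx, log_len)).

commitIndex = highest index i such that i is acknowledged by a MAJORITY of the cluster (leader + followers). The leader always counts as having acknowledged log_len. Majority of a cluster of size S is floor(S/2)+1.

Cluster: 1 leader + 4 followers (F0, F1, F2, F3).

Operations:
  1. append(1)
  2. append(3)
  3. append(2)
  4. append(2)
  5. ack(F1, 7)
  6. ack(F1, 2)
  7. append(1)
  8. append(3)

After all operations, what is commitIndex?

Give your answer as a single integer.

Op 1: append 1 -> log_len=1
Op 2: append 3 -> log_len=4
Op 3: append 2 -> log_len=6
Op 4: append 2 -> log_len=8
Op 5: F1 acks idx 7 -> match: F0=0 F1=7 F2=0 F3=0; commitIndex=0
Op 6: F1 acks idx 2 -> match: F0=0 F1=7 F2=0 F3=0; commitIndex=0
Op 7: append 1 -> log_len=9
Op 8: append 3 -> log_len=12

Answer: 0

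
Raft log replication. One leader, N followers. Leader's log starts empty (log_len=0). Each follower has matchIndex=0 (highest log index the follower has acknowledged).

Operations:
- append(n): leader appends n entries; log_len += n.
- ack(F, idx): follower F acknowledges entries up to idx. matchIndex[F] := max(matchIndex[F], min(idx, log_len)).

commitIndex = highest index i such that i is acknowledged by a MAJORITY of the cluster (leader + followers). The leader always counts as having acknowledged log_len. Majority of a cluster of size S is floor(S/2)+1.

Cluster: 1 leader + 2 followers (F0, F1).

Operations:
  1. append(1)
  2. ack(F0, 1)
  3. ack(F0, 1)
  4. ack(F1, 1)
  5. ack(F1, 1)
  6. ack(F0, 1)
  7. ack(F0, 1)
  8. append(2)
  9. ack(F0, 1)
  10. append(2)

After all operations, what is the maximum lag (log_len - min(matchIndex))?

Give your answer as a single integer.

Op 1: append 1 -> log_len=1
Op 2: F0 acks idx 1 -> match: F0=1 F1=0; commitIndex=1
Op 3: F0 acks idx 1 -> match: F0=1 F1=0; commitIndex=1
Op 4: F1 acks idx 1 -> match: F0=1 F1=1; commitIndex=1
Op 5: F1 acks idx 1 -> match: F0=1 F1=1; commitIndex=1
Op 6: F0 acks idx 1 -> match: F0=1 F1=1; commitIndex=1
Op 7: F0 acks idx 1 -> match: F0=1 F1=1; commitIndex=1
Op 8: append 2 -> log_len=3
Op 9: F0 acks idx 1 -> match: F0=1 F1=1; commitIndex=1
Op 10: append 2 -> log_len=5

Answer: 4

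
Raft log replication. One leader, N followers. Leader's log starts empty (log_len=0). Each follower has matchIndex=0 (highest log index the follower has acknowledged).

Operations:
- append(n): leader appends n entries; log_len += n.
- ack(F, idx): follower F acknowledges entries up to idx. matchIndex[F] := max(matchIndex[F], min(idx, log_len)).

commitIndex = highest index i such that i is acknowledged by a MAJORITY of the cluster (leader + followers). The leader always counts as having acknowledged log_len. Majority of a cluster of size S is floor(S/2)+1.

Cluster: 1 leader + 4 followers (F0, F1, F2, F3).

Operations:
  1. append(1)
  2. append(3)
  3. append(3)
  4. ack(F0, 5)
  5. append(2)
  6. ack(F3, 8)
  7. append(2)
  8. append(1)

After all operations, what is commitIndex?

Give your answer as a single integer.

Op 1: append 1 -> log_len=1
Op 2: append 3 -> log_len=4
Op 3: append 3 -> log_len=7
Op 4: F0 acks idx 5 -> match: F0=5 F1=0 F2=0 F3=0; commitIndex=0
Op 5: append 2 -> log_len=9
Op 6: F3 acks idx 8 -> match: F0=5 F1=0 F2=0 F3=8; commitIndex=5
Op 7: append 2 -> log_len=11
Op 8: append 1 -> log_len=12

Answer: 5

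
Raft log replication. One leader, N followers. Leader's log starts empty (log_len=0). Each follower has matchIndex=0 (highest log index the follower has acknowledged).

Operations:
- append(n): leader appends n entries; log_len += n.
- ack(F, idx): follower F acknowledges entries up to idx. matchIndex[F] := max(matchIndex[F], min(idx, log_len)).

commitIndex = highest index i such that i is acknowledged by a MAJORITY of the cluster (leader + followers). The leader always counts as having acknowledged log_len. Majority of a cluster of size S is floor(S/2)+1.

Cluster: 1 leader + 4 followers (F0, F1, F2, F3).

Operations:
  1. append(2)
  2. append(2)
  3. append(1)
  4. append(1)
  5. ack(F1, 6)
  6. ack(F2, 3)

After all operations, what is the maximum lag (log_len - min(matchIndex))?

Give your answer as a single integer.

Answer: 6

Derivation:
Op 1: append 2 -> log_len=2
Op 2: append 2 -> log_len=4
Op 3: append 1 -> log_len=5
Op 4: append 1 -> log_len=6
Op 5: F1 acks idx 6 -> match: F0=0 F1=6 F2=0 F3=0; commitIndex=0
Op 6: F2 acks idx 3 -> match: F0=0 F1=6 F2=3 F3=0; commitIndex=3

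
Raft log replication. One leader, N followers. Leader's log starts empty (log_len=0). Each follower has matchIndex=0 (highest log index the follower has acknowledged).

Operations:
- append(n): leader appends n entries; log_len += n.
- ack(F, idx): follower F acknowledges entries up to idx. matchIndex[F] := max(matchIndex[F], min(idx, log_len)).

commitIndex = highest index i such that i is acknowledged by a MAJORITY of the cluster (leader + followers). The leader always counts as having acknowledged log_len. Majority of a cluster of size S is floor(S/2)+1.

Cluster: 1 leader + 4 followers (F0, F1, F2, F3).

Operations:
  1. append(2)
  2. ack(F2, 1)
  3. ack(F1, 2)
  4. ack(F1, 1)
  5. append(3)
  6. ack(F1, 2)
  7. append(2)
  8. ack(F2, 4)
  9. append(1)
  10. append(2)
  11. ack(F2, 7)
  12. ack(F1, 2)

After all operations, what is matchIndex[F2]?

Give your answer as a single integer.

Answer: 7

Derivation:
Op 1: append 2 -> log_len=2
Op 2: F2 acks idx 1 -> match: F0=0 F1=0 F2=1 F3=0; commitIndex=0
Op 3: F1 acks idx 2 -> match: F0=0 F1=2 F2=1 F3=0; commitIndex=1
Op 4: F1 acks idx 1 -> match: F0=0 F1=2 F2=1 F3=0; commitIndex=1
Op 5: append 3 -> log_len=5
Op 6: F1 acks idx 2 -> match: F0=0 F1=2 F2=1 F3=0; commitIndex=1
Op 7: append 2 -> log_len=7
Op 8: F2 acks idx 4 -> match: F0=0 F1=2 F2=4 F3=0; commitIndex=2
Op 9: append 1 -> log_len=8
Op 10: append 2 -> log_len=10
Op 11: F2 acks idx 7 -> match: F0=0 F1=2 F2=7 F3=0; commitIndex=2
Op 12: F1 acks idx 2 -> match: F0=0 F1=2 F2=7 F3=0; commitIndex=2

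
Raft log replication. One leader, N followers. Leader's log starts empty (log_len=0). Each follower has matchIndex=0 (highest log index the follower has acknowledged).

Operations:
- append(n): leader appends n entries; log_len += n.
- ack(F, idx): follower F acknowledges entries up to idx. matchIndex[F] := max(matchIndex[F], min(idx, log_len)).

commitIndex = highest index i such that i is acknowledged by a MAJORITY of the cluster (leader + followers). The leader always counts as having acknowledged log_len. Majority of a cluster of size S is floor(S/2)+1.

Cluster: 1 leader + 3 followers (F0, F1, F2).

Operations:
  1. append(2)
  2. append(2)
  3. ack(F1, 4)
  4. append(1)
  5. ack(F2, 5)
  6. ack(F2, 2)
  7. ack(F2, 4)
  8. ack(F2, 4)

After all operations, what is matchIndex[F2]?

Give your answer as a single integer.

Op 1: append 2 -> log_len=2
Op 2: append 2 -> log_len=4
Op 3: F1 acks idx 4 -> match: F0=0 F1=4 F2=0; commitIndex=0
Op 4: append 1 -> log_len=5
Op 5: F2 acks idx 5 -> match: F0=0 F1=4 F2=5; commitIndex=4
Op 6: F2 acks idx 2 -> match: F0=0 F1=4 F2=5; commitIndex=4
Op 7: F2 acks idx 4 -> match: F0=0 F1=4 F2=5; commitIndex=4
Op 8: F2 acks idx 4 -> match: F0=0 F1=4 F2=5; commitIndex=4

Answer: 5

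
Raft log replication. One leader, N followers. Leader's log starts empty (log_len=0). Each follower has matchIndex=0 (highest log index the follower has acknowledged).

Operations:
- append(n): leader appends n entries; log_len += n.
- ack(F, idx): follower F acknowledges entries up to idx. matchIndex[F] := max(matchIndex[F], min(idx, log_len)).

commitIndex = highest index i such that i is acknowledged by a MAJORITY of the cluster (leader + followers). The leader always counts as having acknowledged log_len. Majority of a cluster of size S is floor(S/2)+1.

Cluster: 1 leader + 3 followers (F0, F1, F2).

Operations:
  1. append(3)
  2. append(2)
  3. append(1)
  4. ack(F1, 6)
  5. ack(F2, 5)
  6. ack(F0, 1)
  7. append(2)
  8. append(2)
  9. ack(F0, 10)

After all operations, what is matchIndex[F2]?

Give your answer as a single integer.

Answer: 5

Derivation:
Op 1: append 3 -> log_len=3
Op 2: append 2 -> log_len=5
Op 3: append 1 -> log_len=6
Op 4: F1 acks idx 6 -> match: F0=0 F1=6 F2=0; commitIndex=0
Op 5: F2 acks idx 5 -> match: F0=0 F1=6 F2=5; commitIndex=5
Op 6: F0 acks idx 1 -> match: F0=1 F1=6 F2=5; commitIndex=5
Op 7: append 2 -> log_len=8
Op 8: append 2 -> log_len=10
Op 9: F0 acks idx 10 -> match: F0=10 F1=6 F2=5; commitIndex=6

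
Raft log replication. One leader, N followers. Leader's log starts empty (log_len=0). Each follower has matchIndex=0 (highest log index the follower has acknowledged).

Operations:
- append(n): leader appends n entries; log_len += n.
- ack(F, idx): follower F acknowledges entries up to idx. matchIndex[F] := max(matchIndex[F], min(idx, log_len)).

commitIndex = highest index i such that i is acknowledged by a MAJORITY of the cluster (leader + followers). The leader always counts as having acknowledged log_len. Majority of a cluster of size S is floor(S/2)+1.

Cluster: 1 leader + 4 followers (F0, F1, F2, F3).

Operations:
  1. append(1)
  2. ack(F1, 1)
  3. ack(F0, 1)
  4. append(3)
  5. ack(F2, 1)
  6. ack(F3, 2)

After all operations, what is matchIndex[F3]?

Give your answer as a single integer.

Answer: 2

Derivation:
Op 1: append 1 -> log_len=1
Op 2: F1 acks idx 1 -> match: F0=0 F1=1 F2=0 F3=0; commitIndex=0
Op 3: F0 acks idx 1 -> match: F0=1 F1=1 F2=0 F3=0; commitIndex=1
Op 4: append 3 -> log_len=4
Op 5: F2 acks idx 1 -> match: F0=1 F1=1 F2=1 F3=0; commitIndex=1
Op 6: F3 acks idx 2 -> match: F0=1 F1=1 F2=1 F3=2; commitIndex=1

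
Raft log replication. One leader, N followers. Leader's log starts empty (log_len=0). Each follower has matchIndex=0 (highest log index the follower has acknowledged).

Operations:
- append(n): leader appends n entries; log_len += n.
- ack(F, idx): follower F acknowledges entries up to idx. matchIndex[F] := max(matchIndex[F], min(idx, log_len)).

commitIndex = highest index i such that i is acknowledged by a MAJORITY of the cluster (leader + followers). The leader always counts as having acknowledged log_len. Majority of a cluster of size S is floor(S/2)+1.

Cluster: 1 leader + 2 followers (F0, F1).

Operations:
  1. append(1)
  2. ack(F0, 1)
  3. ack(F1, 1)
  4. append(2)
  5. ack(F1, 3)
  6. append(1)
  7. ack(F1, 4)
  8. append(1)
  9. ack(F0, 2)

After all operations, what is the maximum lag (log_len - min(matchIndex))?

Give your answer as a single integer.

Op 1: append 1 -> log_len=1
Op 2: F0 acks idx 1 -> match: F0=1 F1=0; commitIndex=1
Op 3: F1 acks idx 1 -> match: F0=1 F1=1; commitIndex=1
Op 4: append 2 -> log_len=3
Op 5: F1 acks idx 3 -> match: F0=1 F1=3; commitIndex=3
Op 6: append 1 -> log_len=4
Op 7: F1 acks idx 4 -> match: F0=1 F1=4; commitIndex=4
Op 8: append 1 -> log_len=5
Op 9: F0 acks idx 2 -> match: F0=2 F1=4; commitIndex=4

Answer: 3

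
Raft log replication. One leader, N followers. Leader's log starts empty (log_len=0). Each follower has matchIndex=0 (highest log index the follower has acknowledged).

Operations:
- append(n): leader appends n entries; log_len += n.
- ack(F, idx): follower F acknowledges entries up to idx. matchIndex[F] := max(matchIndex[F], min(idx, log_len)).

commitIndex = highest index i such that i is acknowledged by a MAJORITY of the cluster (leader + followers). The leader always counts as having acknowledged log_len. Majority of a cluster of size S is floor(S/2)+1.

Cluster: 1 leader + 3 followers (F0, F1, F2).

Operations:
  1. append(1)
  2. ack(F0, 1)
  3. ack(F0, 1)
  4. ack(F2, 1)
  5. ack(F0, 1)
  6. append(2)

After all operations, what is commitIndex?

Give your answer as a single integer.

Answer: 1

Derivation:
Op 1: append 1 -> log_len=1
Op 2: F0 acks idx 1 -> match: F0=1 F1=0 F2=0; commitIndex=0
Op 3: F0 acks idx 1 -> match: F0=1 F1=0 F2=0; commitIndex=0
Op 4: F2 acks idx 1 -> match: F0=1 F1=0 F2=1; commitIndex=1
Op 5: F0 acks idx 1 -> match: F0=1 F1=0 F2=1; commitIndex=1
Op 6: append 2 -> log_len=3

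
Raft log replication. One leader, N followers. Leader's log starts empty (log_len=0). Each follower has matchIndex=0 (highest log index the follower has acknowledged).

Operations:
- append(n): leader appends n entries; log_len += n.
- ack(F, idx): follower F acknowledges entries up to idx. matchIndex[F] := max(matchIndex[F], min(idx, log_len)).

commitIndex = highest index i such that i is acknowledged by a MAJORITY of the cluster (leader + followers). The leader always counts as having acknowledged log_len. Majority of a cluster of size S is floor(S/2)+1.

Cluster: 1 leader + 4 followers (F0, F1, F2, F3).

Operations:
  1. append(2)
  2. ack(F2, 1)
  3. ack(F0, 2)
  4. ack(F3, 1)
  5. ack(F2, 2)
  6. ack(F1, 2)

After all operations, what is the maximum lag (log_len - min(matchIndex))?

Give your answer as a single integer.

Answer: 1

Derivation:
Op 1: append 2 -> log_len=2
Op 2: F2 acks idx 1 -> match: F0=0 F1=0 F2=1 F3=0; commitIndex=0
Op 3: F0 acks idx 2 -> match: F0=2 F1=0 F2=1 F3=0; commitIndex=1
Op 4: F3 acks idx 1 -> match: F0=2 F1=0 F2=1 F3=1; commitIndex=1
Op 5: F2 acks idx 2 -> match: F0=2 F1=0 F2=2 F3=1; commitIndex=2
Op 6: F1 acks idx 2 -> match: F0=2 F1=2 F2=2 F3=1; commitIndex=2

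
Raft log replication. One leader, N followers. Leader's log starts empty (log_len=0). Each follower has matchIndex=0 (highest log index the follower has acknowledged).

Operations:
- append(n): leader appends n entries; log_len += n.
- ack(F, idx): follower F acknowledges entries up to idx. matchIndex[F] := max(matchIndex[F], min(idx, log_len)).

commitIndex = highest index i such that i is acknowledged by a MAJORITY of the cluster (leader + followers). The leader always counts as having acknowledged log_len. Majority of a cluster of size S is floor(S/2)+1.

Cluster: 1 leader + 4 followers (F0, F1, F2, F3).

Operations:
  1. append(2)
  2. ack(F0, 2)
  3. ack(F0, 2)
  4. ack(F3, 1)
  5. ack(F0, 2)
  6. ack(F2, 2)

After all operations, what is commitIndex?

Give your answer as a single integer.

Op 1: append 2 -> log_len=2
Op 2: F0 acks idx 2 -> match: F0=2 F1=0 F2=0 F3=0; commitIndex=0
Op 3: F0 acks idx 2 -> match: F0=2 F1=0 F2=0 F3=0; commitIndex=0
Op 4: F3 acks idx 1 -> match: F0=2 F1=0 F2=0 F3=1; commitIndex=1
Op 5: F0 acks idx 2 -> match: F0=2 F1=0 F2=0 F3=1; commitIndex=1
Op 6: F2 acks idx 2 -> match: F0=2 F1=0 F2=2 F3=1; commitIndex=2

Answer: 2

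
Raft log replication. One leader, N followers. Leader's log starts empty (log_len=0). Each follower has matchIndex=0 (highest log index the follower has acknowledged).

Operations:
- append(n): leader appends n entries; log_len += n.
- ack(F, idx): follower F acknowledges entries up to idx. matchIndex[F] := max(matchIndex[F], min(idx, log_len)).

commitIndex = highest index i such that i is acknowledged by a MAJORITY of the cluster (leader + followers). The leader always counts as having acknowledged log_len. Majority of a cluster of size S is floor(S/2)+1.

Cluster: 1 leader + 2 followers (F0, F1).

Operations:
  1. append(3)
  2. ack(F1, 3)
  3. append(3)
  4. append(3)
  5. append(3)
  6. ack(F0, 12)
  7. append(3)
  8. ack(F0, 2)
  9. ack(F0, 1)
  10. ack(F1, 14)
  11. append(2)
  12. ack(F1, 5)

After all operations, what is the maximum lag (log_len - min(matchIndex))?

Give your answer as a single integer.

Op 1: append 3 -> log_len=3
Op 2: F1 acks idx 3 -> match: F0=0 F1=3; commitIndex=3
Op 3: append 3 -> log_len=6
Op 4: append 3 -> log_len=9
Op 5: append 3 -> log_len=12
Op 6: F0 acks idx 12 -> match: F0=12 F1=3; commitIndex=12
Op 7: append 3 -> log_len=15
Op 8: F0 acks idx 2 -> match: F0=12 F1=3; commitIndex=12
Op 9: F0 acks idx 1 -> match: F0=12 F1=3; commitIndex=12
Op 10: F1 acks idx 14 -> match: F0=12 F1=14; commitIndex=14
Op 11: append 2 -> log_len=17
Op 12: F1 acks idx 5 -> match: F0=12 F1=14; commitIndex=14

Answer: 5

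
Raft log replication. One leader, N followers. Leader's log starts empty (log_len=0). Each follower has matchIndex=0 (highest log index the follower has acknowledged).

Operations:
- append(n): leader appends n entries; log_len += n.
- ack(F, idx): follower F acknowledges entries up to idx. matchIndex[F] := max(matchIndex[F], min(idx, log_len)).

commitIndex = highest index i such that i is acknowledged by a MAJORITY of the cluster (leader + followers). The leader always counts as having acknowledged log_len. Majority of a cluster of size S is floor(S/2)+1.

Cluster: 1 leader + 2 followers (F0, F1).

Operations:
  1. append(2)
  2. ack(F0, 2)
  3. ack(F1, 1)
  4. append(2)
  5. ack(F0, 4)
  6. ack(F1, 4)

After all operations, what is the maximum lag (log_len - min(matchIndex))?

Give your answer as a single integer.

Answer: 0

Derivation:
Op 1: append 2 -> log_len=2
Op 2: F0 acks idx 2 -> match: F0=2 F1=0; commitIndex=2
Op 3: F1 acks idx 1 -> match: F0=2 F1=1; commitIndex=2
Op 4: append 2 -> log_len=4
Op 5: F0 acks idx 4 -> match: F0=4 F1=1; commitIndex=4
Op 6: F1 acks idx 4 -> match: F0=4 F1=4; commitIndex=4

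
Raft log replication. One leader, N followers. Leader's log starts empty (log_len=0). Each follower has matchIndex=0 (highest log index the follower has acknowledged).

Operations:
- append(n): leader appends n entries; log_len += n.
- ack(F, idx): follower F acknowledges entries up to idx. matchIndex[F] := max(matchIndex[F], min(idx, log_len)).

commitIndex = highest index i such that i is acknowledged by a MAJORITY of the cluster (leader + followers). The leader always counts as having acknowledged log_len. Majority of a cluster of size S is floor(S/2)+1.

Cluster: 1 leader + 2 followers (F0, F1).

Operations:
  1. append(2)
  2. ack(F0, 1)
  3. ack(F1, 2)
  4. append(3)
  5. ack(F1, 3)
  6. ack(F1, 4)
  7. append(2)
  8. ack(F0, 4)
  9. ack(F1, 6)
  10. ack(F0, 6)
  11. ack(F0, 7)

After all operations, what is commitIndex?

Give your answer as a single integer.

Answer: 7

Derivation:
Op 1: append 2 -> log_len=2
Op 2: F0 acks idx 1 -> match: F0=1 F1=0; commitIndex=1
Op 3: F1 acks idx 2 -> match: F0=1 F1=2; commitIndex=2
Op 4: append 3 -> log_len=5
Op 5: F1 acks idx 3 -> match: F0=1 F1=3; commitIndex=3
Op 6: F1 acks idx 4 -> match: F0=1 F1=4; commitIndex=4
Op 7: append 2 -> log_len=7
Op 8: F0 acks idx 4 -> match: F0=4 F1=4; commitIndex=4
Op 9: F1 acks idx 6 -> match: F0=4 F1=6; commitIndex=6
Op 10: F0 acks idx 6 -> match: F0=6 F1=6; commitIndex=6
Op 11: F0 acks idx 7 -> match: F0=7 F1=6; commitIndex=7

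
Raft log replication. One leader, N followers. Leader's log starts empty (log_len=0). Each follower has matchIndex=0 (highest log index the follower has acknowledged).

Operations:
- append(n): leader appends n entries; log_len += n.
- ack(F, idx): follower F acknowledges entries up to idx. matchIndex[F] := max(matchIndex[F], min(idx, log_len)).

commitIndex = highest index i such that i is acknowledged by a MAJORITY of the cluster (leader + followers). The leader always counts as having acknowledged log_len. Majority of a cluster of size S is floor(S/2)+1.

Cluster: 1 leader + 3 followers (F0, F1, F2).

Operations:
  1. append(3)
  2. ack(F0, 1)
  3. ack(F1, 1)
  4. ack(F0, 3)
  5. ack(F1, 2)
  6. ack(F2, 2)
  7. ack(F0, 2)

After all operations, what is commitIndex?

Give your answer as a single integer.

Op 1: append 3 -> log_len=3
Op 2: F0 acks idx 1 -> match: F0=1 F1=0 F2=0; commitIndex=0
Op 3: F1 acks idx 1 -> match: F0=1 F1=1 F2=0; commitIndex=1
Op 4: F0 acks idx 3 -> match: F0=3 F1=1 F2=0; commitIndex=1
Op 5: F1 acks idx 2 -> match: F0=3 F1=2 F2=0; commitIndex=2
Op 6: F2 acks idx 2 -> match: F0=3 F1=2 F2=2; commitIndex=2
Op 7: F0 acks idx 2 -> match: F0=3 F1=2 F2=2; commitIndex=2

Answer: 2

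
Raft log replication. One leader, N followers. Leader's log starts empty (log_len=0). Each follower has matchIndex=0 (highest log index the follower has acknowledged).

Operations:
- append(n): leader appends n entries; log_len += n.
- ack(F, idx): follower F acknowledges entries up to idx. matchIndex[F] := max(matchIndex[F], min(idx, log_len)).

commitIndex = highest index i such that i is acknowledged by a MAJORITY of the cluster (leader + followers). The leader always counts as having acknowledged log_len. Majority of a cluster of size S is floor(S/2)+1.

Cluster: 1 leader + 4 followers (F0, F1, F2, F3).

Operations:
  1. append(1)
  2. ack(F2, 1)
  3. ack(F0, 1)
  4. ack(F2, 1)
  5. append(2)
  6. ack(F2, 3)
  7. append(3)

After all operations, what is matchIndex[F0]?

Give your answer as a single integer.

Op 1: append 1 -> log_len=1
Op 2: F2 acks idx 1 -> match: F0=0 F1=0 F2=1 F3=0; commitIndex=0
Op 3: F0 acks idx 1 -> match: F0=1 F1=0 F2=1 F3=0; commitIndex=1
Op 4: F2 acks idx 1 -> match: F0=1 F1=0 F2=1 F3=0; commitIndex=1
Op 5: append 2 -> log_len=3
Op 6: F2 acks idx 3 -> match: F0=1 F1=0 F2=3 F3=0; commitIndex=1
Op 7: append 3 -> log_len=6

Answer: 1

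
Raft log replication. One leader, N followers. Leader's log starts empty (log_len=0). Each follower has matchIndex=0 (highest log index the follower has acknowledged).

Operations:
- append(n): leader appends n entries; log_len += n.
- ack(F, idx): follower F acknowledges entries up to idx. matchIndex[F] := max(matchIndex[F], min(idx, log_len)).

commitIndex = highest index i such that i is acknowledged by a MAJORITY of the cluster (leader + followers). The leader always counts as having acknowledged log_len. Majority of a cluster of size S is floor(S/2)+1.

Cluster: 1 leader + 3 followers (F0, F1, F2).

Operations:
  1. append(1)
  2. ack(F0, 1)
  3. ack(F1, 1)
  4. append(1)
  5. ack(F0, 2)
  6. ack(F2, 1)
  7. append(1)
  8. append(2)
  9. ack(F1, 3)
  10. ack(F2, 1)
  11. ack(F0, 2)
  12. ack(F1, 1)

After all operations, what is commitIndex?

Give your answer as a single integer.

Answer: 2

Derivation:
Op 1: append 1 -> log_len=1
Op 2: F0 acks idx 1 -> match: F0=1 F1=0 F2=0; commitIndex=0
Op 3: F1 acks idx 1 -> match: F0=1 F1=1 F2=0; commitIndex=1
Op 4: append 1 -> log_len=2
Op 5: F0 acks idx 2 -> match: F0=2 F1=1 F2=0; commitIndex=1
Op 6: F2 acks idx 1 -> match: F0=2 F1=1 F2=1; commitIndex=1
Op 7: append 1 -> log_len=3
Op 8: append 2 -> log_len=5
Op 9: F1 acks idx 3 -> match: F0=2 F1=3 F2=1; commitIndex=2
Op 10: F2 acks idx 1 -> match: F0=2 F1=3 F2=1; commitIndex=2
Op 11: F0 acks idx 2 -> match: F0=2 F1=3 F2=1; commitIndex=2
Op 12: F1 acks idx 1 -> match: F0=2 F1=3 F2=1; commitIndex=2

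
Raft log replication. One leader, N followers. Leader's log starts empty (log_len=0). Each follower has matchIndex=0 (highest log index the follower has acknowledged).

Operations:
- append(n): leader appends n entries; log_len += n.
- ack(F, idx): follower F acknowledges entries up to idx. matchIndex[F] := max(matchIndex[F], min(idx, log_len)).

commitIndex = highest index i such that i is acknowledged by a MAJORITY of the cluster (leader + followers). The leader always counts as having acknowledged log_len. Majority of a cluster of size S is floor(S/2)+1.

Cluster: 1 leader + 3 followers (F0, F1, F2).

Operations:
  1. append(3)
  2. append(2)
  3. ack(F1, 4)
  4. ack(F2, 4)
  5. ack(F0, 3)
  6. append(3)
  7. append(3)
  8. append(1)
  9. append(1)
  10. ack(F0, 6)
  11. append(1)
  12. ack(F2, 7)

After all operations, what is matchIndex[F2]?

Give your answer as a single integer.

Op 1: append 3 -> log_len=3
Op 2: append 2 -> log_len=5
Op 3: F1 acks idx 4 -> match: F0=0 F1=4 F2=0; commitIndex=0
Op 4: F2 acks idx 4 -> match: F0=0 F1=4 F2=4; commitIndex=4
Op 5: F0 acks idx 3 -> match: F0=3 F1=4 F2=4; commitIndex=4
Op 6: append 3 -> log_len=8
Op 7: append 3 -> log_len=11
Op 8: append 1 -> log_len=12
Op 9: append 1 -> log_len=13
Op 10: F0 acks idx 6 -> match: F0=6 F1=4 F2=4; commitIndex=4
Op 11: append 1 -> log_len=14
Op 12: F2 acks idx 7 -> match: F0=6 F1=4 F2=7; commitIndex=6

Answer: 7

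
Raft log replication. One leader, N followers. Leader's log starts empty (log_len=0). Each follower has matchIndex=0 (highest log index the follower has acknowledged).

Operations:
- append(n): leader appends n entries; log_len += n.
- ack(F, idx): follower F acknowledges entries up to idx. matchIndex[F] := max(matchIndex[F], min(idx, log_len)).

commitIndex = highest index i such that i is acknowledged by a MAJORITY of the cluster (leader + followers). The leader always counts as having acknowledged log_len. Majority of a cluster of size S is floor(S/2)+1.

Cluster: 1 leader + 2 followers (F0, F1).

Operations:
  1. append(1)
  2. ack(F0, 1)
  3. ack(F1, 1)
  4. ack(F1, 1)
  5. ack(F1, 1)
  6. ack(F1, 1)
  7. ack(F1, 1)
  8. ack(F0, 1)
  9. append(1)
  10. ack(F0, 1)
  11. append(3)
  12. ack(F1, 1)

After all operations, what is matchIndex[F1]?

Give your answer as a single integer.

Op 1: append 1 -> log_len=1
Op 2: F0 acks idx 1 -> match: F0=1 F1=0; commitIndex=1
Op 3: F1 acks idx 1 -> match: F0=1 F1=1; commitIndex=1
Op 4: F1 acks idx 1 -> match: F0=1 F1=1; commitIndex=1
Op 5: F1 acks idx 1 -> match: F0=1 F1=1; commitIndex=1
Op 6: F1 acks idx 1 -> match: F0=1 F1=1; commitIndex=1
Op 7: F1 acks idx 1 -> match: F0=1 F1=1; commitIndex=1
Op 8: F0 acks idx 1 -> match: F0=1 F1=1; commitIndex=1
Op 9: append 1 -> log_len=2
Op 10: F0 acks idx 1 -> match: F0=1 F1=1; commitIndex=1
Op 11: append 3 -> log_len=5
Op 12: F1 acks idx 1 -> match: F0=1 F1=1; commitIndex=1

Answer: 1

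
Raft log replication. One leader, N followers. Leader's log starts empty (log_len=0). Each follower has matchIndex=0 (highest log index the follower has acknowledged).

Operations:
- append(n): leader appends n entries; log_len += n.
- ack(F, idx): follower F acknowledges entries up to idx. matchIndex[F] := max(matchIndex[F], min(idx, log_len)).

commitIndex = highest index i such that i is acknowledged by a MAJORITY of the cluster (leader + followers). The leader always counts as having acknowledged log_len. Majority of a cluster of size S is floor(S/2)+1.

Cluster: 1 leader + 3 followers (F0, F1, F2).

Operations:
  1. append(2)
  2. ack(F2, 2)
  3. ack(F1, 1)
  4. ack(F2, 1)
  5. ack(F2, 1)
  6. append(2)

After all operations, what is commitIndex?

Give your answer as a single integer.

Op 1: append 2 -> log_len=2
Op 2: F2 acks idx 2 -> match: F0=0 F1=0 F2=2; commitIndex=0
Op 3: F1 acks idx 1 -> match: F0=0 F1=1 F2=2; commitIndex=1
Op 4: F2 acks idx 1 -> match: F0=0 F1=1 F2=2; commitIndex=1
Op 5: F2 acks idx 1 -> match: F0=0 F1=1 F2=2; commitIndex=1
Op 6: append 2 -> log_len=4

Answer: 1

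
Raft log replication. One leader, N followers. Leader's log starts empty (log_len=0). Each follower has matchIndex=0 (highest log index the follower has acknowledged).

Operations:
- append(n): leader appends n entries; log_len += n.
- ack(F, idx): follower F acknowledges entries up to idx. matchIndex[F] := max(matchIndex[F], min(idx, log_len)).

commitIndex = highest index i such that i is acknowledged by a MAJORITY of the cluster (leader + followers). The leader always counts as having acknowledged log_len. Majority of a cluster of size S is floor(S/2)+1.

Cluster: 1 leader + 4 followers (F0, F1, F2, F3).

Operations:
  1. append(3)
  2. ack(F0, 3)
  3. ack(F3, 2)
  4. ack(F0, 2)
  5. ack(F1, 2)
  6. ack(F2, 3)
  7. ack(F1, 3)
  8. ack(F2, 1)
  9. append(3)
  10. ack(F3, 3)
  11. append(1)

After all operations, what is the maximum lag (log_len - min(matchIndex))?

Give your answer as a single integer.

Answer: 4

Derivation:
Op 1: append 3 -> log_len=3
Op 2: F0 acks idx 3 -> match: F0=3 F1=0 F2=0 F3=0; commitIndex=0
Op 3: F3 acks idx 2 -> match: F0=3 F1=0 F2=0 F3=2; commitIndex=2
Op 4: F0 acks idx 2 -> match: F0=3 F1=0 F2=0 F3=2; commitIndex=2
Op 5: F1 acks idx 2 -> match: F0=3 F1=2 F2=0 F3=2; commitIndex=2
Op 6: F2 acks idx 3 -> match: F0=3 F1=2 F2=3 F3=2; commitIndex=3
Op 7: F1 acks idx 3 -> match: F0=3 F1=3 F2=3 F3=2; commitIndex=3
Op 8: F2 acks idx 1 -> match: F0=3 F1=3 F2=3 F3=2; commitIndex=3
Op 9: append 3 -> log_len=6
Op 10: F3 acks idx 3 -> match: F0=3 F1=3 F2=3 F3=3; commitIndex=3
Op 11: append 1 -> log_len=7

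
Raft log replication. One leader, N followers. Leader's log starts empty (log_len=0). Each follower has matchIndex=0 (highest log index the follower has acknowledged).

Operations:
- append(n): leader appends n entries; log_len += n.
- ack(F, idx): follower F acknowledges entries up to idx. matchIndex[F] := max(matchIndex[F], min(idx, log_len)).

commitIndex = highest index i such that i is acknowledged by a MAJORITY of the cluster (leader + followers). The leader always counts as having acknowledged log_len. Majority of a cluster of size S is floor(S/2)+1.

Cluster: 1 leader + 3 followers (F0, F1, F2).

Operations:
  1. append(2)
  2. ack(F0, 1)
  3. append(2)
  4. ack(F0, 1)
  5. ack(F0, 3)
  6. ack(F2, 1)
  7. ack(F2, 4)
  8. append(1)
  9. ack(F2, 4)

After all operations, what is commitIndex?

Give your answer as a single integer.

Answer: 3

Derivation:
Op 1: append 2 -> log_len=2
Op 2: F0 acks idx 1 -> match: F0=1 F1=0 F2=0; commitIndex=0
Op 3: append 2 -> log_len=4
Op 4: F0 acks idx 1 -> match: F0=1 F1=0 F2=0; commitIndex=0
Op 5: F0 acks idx 3 -> match: F0=3 F1=0 F2=0; commitIndex=0
Op 6: F2 acks idx 1 -> match: F0=3 F1=0 F2=1; commitIndex=1
Op 7: F2 acks idx 4 -> match: F0=3 F1=0 F2=4; commitIndex=3
Op 8: append 1 -> log_len=5
Op 9: F2 acks idx 4 -> match: F0=3 F1=0 F2=4; commitIndex=3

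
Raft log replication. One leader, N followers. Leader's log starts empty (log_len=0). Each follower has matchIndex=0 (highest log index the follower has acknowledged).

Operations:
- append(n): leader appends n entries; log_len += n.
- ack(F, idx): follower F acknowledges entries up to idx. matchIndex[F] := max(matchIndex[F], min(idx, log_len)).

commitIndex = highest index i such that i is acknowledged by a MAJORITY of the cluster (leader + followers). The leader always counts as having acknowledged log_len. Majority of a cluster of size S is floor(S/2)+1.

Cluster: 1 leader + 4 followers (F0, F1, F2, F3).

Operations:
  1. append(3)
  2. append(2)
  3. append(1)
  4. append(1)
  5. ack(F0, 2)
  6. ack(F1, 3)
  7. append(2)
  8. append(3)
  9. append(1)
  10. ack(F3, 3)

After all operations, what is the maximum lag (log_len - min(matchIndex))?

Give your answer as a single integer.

Answer: 13

Derivation:
Op 1: append 3 -> log_len=3
Op 2: append 2 -> log_len=5
Op 3: append 1 -> log_len=6
Op 4: append 1 -> log_len=7
Op 5: F0 acks idx 2 -> match: F0=2 F1=0 F2=0 F3=0; commitIndex=0
Op 6: F1 acks idx 3 -> match: F0=2 F1=3 F2=0 F3=0; commitIndex=2
Op 7: append 2 -> log_len=9
Op 8: append 3 -> log_len=12
Op 9: append 1 -> log_len=13
Op 10: F3 acks idx 3 -> match: F0=2 F1=3 F2=0 F3=3; commitIndex=3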